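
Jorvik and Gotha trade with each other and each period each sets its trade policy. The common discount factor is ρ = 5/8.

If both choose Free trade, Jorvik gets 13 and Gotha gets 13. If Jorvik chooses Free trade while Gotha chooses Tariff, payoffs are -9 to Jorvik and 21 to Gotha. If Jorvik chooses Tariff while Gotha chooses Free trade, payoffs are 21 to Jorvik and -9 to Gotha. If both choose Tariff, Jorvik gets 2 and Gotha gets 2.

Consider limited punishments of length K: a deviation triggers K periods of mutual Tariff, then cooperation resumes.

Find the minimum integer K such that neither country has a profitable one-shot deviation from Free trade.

2

IC: ρ(1−ρ^K)/(1−ρ) ≥ (21−13)/(13−2) = 8/11.
With ρ = 5/8: need 1 − ρ^K ≥ 8/11·(1−5/8)/(5/8), i.e. ρ^K ≤ 0.5636.
Since (5/8)^1 = 0.6250 and (5/8)^2 = 0.3906, the smallest such K is 2.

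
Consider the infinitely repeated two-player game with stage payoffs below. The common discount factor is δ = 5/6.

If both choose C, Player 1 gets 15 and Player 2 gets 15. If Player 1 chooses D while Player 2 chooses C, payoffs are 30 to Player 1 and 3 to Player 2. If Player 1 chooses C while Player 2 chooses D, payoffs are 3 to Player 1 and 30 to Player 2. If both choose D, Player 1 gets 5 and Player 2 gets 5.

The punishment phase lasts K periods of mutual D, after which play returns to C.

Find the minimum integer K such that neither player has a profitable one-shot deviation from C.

2

Need Σ_{k=1}^{K} δ^k ≥ (30−15)/(15−5) = 1.5000 at δ = 5/6.
At K = 1 the sum is 0.8333 < 1.5000; at K = 2 it is 1.5278 ≥ 1.5000.
So the minimum punishment length is K = 2.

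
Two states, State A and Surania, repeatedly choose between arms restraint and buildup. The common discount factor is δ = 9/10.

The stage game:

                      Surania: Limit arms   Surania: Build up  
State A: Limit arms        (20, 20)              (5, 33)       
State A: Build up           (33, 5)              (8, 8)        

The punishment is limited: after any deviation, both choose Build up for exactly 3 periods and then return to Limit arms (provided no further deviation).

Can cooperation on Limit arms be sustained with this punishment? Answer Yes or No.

Comparing payoff streams over the 4 periods until play realigns: cooperate → 20(1+δ+…+δ^3); deviate → 33 + 8(δ+…+δ^3).
Cooperation is sustained iff (20−8)(δ+…+δ^3) ≥ 33−20.
δ+…+δ^3 = 9/10·(1−(9/10)^3)/(1−9/10) = 2.4390, and (33−20)/(20−8) = 1.0833.
2.4390 ≥ 1.0833, so cooperation is sustainable.

Yes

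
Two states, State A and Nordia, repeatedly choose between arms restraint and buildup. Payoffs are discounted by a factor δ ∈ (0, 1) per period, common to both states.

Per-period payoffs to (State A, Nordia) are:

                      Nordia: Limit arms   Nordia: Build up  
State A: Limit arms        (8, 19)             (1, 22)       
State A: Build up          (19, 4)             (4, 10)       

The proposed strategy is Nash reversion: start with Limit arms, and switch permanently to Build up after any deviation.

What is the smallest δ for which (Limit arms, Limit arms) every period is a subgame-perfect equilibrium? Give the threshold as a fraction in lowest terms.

State A's threshold: (19−8)/(19−4) = 11/15.
Nordia's threshold: (22−19)/(22−10) = 1/4.
11/15 > 1/4, so State A binds and δ* = 11/15.

11/15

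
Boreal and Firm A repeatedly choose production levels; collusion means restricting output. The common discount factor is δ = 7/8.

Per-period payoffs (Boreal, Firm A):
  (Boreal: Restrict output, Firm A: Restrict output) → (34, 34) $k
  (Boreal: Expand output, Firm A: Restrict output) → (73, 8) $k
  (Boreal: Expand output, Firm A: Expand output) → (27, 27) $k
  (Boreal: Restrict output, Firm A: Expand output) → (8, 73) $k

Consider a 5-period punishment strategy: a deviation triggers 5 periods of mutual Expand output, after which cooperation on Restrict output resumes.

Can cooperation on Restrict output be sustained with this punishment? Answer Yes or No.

No

IC: δ+…+δ^5 ≥ (73−34)/(34−27) = 39/7.
At δ = 7/8: partial sum = 3.4096 < 5.5714. Cooperation not sustainable.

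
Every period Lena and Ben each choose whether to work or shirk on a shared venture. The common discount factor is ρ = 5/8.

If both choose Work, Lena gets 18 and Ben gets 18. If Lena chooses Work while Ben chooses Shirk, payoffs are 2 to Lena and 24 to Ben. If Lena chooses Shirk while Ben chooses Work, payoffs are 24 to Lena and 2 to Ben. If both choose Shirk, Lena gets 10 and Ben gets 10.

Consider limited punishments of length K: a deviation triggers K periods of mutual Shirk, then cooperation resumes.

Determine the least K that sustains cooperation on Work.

IC: ρ(1−ρ^K)/(1−ρ) ≥ (24−18)/(18−10) = 3/4.
With ρ = 5/8: need 1 − ρ^K ≥ 3/4·(1−5/8)/(5/8), i.e. ρ^K ≤ 0.5500.
Since (5/8)^1 = 0.6250 and (5/8)^2 = 0.3906, the smallest such K is 2.

2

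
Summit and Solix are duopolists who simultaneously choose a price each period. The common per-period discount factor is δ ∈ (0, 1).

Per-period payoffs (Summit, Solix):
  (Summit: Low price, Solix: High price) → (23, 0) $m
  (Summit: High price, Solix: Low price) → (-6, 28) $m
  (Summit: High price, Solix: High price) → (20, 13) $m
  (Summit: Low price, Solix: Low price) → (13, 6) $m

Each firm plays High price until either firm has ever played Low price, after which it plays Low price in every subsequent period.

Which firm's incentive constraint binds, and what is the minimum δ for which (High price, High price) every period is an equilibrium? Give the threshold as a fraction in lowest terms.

For Summit: deviation gain 23−20 = 3, per-period punishment loss 20−13 = 7. IC gives δ ≥ 3/10.
For Solix: gain 15, loss 7 per period, so δ ≥ 15/22.
The tighter constraint is Solix's, so cooperation needs δ ≥ 15/22.

Solix; δ ≥ 15/22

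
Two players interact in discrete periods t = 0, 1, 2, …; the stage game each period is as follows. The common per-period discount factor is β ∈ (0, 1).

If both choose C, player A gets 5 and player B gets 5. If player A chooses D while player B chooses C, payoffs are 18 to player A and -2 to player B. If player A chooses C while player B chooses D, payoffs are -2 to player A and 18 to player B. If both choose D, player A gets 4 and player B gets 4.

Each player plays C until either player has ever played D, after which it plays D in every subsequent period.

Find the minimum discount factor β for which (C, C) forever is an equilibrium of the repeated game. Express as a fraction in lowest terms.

13/14

Cooperation forever yields 5 each period: 5/(1−β).
Deviating yields 18 once, then 4 forever: 18 + 4β/(1−β).
No profitable deviation requires 5/(1−β) ≥ 18 + 4β/(1−β).
Multiplying by (1−β): 5 ≥ 18(1−β) + 4β = 18 − 14β.
So 14β ≥ 13, i.e. β ≥ 13/14.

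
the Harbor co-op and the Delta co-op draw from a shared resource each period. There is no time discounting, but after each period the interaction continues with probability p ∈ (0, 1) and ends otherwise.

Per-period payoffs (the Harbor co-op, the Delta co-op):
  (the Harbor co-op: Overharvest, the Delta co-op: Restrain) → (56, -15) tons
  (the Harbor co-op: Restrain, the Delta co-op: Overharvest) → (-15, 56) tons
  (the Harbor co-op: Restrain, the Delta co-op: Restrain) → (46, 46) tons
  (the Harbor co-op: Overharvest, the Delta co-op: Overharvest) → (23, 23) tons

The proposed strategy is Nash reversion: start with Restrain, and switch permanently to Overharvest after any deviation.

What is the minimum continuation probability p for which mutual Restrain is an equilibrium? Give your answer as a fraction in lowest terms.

Expected cooperation value is 46 + p·46 + p²·46 + … = 46/(1−p); deviation gives 56 + p·23/(1−p).
46 ≥ 56(1−p) + 23p ⇒ 33p ≥ 10 ⇒ p ≥ 10/33.

10/33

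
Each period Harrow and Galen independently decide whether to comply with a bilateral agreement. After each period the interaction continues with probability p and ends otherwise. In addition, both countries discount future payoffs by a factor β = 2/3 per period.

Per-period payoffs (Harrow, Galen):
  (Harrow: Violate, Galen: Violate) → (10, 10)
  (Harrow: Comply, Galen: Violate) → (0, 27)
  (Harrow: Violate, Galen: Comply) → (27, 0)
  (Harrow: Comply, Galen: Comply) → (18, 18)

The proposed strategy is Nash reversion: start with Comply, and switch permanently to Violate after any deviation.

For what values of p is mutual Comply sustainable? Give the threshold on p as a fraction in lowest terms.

27/34

Expected continuation weight on next period's payoff is β·p = 2/3·p, which plays the role of the discount factor.
Cooperation requires 2/3·p ≥ (27−18)/(27−10) = 9/17, hence p ≥ 27/34.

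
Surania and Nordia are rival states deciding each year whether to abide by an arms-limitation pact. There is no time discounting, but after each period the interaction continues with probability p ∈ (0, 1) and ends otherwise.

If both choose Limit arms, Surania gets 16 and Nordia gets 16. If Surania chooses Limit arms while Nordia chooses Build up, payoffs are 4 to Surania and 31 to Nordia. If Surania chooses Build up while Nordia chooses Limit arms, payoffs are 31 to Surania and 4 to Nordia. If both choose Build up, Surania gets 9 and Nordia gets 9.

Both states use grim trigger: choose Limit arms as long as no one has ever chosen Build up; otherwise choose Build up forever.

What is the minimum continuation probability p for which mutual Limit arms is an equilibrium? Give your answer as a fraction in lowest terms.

Expected cooperation value is 16 + p·16 + p²·16 + … = 16/(1−p); deviation gives 31 + p·9/(1−p).
16 ≥ 31(1−p) + 9p ⇒ 22p ≥ 15 ⇒ p ≥ 15/22.

15/22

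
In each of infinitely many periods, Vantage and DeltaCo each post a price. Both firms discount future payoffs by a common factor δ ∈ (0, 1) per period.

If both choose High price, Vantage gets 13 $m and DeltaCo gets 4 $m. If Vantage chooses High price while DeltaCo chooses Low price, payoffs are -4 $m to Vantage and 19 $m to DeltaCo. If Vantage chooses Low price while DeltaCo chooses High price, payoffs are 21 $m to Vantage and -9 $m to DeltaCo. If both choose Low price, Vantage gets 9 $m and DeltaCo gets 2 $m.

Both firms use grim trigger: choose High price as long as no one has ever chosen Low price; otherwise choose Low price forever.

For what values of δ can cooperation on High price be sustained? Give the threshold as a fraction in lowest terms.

15/17

For Vantage: deviation gain 21−13 = 8, per-period punishment loss 13−9 = 4. IC gives δ ≥ 8/12 = 2/3.
For DeltaCo: gain 15, loss 2 per period, so δ ≥ 15/17.
The tighter constraint is DeltaCo's, so cooperation needs δ ≥ 15/17.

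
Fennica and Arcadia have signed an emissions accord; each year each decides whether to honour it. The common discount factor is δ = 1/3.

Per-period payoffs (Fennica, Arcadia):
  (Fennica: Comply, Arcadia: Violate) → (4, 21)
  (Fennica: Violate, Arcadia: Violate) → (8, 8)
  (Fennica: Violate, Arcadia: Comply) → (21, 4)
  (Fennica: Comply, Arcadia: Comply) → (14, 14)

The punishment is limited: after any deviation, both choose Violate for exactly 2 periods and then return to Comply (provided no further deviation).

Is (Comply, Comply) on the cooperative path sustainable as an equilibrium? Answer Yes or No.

No

Comparing payoff streams over the 3 periods until play realigns: cooperate → 14(1+δ+…+δ^2); deviate → 21 + 8(δ+…+δ^2).
Cooperation is sustained iff (14−8)(δ+…+δ^2) ≥ 21−14.
δ+…+δ^2 = 1/3·(1−(1/3)^2)/(1−1/3) = 0.4444, and (21−14)/(14−8) = 1.1667.
0.4444 < 1.1667, so cooperation is not sustainable.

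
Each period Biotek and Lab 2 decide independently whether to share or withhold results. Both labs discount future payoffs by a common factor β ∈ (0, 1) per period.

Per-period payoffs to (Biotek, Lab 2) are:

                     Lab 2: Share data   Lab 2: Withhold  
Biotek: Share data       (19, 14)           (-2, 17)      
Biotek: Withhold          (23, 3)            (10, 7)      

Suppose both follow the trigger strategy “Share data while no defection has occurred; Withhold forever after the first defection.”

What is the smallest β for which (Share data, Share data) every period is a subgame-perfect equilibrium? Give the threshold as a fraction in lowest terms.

4/13

For Biotek: deviation gain 23−19 = 4, per-period punishment loss 19−10 = 9. IC gives β ≥ 4/13.
For Lab 2: gain 3, loss 7 per period, so β ≥ 3/10.
The tighter constraint is Biotek's, so cooperation needs β ≥ 4/13.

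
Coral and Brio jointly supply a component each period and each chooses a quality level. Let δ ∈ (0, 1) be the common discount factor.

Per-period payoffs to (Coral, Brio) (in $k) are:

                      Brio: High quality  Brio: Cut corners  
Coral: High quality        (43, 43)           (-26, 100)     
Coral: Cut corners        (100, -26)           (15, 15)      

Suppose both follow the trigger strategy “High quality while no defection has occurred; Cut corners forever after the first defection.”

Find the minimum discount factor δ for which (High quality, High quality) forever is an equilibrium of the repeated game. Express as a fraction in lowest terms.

Under grim trigger the critical discount factor is (T−C)/(T−P) with T = 100, C = 43, P = 15.
δ* = (100−43)/(100−15) = 57/85.

57/85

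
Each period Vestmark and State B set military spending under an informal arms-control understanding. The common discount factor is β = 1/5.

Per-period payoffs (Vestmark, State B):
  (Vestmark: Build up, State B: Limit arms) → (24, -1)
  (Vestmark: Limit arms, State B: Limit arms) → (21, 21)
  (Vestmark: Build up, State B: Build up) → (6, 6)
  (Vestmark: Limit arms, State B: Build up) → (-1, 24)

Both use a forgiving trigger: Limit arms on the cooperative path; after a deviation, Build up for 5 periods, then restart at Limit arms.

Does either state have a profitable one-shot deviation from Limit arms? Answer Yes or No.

Comparing payoff streams over the 6 periods until play realigns: cooperate → 21(1+β+…+β^5); deviate → 24 + 6(β+…+β^5).
Cooperation is sustained iff (21−6)(β+…+β^5) ≥ 24−21.
β+…+β^5 = 1/5·(1−(1/5)^5)/(1−1/5) = 0.2499, and (24−21)/(21−6) = 0.2000.
0.2499 ≥ 0.2000, so cooperation is sustainable.

No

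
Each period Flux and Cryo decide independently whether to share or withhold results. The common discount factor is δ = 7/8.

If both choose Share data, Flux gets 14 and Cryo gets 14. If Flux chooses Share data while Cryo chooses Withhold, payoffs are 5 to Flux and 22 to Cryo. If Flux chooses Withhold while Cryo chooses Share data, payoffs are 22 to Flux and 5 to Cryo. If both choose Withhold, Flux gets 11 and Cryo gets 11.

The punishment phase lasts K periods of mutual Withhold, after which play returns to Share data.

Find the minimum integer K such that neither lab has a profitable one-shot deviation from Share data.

4

IC: δ(1−δ^K)/(1−δ) ≥ (22−14)/(14−11) = 8/3.
With δ = 7/8: need 1 − δ^K ≥ 8/3·(1−7/8)/(7/8), i.e. δ^K ≤ 0.6190.
Since (7/8)^3 = 0.6699 and (7/8)^4 = 0.5862, the smallest such K is 4.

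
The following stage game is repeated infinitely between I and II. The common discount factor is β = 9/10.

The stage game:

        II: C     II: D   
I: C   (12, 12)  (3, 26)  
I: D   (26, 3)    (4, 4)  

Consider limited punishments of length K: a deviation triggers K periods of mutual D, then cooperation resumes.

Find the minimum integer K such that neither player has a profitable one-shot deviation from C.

3

No profitable deviation requires (12−4)(β+…+β^K) ≥ 26−12, i.e. β+…+β^K ≥ 7/4 ≈ 1.7500.
With β = 9/10, the partial sums are K=1: 0.9000, K=2: 1.7100, K=3: 2.4390.
K = 3 is the first length at which the sum reaches 1.7500.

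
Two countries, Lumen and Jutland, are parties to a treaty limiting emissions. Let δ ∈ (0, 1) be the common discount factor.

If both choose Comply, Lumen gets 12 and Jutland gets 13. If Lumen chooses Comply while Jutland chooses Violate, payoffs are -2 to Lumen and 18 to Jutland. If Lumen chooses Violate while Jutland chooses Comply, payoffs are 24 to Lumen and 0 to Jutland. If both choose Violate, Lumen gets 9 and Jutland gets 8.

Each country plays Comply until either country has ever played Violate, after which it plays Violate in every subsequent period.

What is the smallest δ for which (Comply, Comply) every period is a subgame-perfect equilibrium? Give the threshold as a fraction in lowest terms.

Lumen: cooperation gives 12 each period; deviation gives 24 once then 9 forever.
  12/(1−δ) ≥ 24 + 9δ/(1−δ) ⇒ δ ≥ 12/15 = 4/5.
Jutland: cooperation gives 13 each period; deviation gives 18 once then 8 forever.
  δ ≥ 5/10 = 1/2.
Both must hold, so the binding constraint is Lumen's: δ ≥ 4/5.

4/5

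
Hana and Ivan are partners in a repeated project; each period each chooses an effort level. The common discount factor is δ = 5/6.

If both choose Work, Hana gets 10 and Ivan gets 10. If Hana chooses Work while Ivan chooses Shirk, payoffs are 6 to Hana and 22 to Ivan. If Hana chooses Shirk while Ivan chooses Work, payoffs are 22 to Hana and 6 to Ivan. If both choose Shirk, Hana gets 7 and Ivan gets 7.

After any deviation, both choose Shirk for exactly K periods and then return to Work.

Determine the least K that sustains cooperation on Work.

9

Need Σ_{k=1}^{K} δ^k ≥ (22−10)/(10−7) = 4.0000 at δ = 5/6.
At K = 8 the sum is 3.8372 < 4.0000; at K = 9 it is 4.0310 ≥ 4.0000.
So the minimum punishment length is K = 9.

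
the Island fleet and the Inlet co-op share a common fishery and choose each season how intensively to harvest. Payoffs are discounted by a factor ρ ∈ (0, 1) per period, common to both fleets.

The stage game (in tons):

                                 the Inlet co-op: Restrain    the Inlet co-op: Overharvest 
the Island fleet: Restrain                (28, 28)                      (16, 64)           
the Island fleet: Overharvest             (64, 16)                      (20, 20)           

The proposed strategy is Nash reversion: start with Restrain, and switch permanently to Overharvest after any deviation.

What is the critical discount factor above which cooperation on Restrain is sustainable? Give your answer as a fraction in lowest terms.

One-period gain from deviating is 64 − 28 = 36. The loss is 28 − 20 = 8 in every subsequent period, with present value 8·ρ/(1−ρ).
Deviation is unprofitable when 8·ρ/(1−ρ) ≥ 36, i.e. ρ/(1−ρ) ≥ 9/2.
Equivalently ρ ≥ 36/(36+8) = 9/11.

9/11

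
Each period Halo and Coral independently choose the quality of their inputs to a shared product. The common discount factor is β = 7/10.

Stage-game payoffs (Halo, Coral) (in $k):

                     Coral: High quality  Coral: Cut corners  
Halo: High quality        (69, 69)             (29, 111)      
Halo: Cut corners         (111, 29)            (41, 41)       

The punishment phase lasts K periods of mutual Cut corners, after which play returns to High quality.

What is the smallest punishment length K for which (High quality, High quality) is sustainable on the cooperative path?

Need Σ_{k=1}^{K} β^k ≥ (111−69)/(69−41) = 1.5000 at β = 7/10.
At K = 2 the sum is 1.1900 < 1.5000; at K = 3 it is 1.5330 ≥ 1.5000.
So the minimum punishment length is K = 3.

3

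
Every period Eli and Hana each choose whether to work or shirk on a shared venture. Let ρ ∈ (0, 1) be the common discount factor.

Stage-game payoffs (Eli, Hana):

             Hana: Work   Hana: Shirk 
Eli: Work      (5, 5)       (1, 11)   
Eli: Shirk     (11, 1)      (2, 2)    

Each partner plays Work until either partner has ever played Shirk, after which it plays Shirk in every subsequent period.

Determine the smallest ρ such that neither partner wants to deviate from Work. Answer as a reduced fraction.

2/3

One-period gain from deviating is 11 − 5 = 6. The loss is 5 − 2 = 3 in every subsequent period, with present value 3·ρ/(1−ρ).
Deviation is unprofitable when 3·ρ/(1−ρ) ≥ 6, i.e. ρ/(1−ρ) ≥ 2.
Equivalently ρ ≥ 6/(6+3) = 2/3.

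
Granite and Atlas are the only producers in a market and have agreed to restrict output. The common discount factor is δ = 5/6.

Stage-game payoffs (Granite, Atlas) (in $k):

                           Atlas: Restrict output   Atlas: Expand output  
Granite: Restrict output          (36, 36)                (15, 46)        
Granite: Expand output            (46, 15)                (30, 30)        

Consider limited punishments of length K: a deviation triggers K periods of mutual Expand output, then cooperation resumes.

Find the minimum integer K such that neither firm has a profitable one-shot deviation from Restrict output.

3

IC: δ(1−δ^K)/(1−δ) ≥ (46−36)/(36−30) = 5/3.
With δ = 5/6: need 1 − δ^K ≥ 5/3·(1−5/6)/(5/6), i.e. δ^K ≤ 0.6667.
Since (5/6)^2 = 0.6944 and (5/6)^3 = 0.5787, the smallest such K is 3.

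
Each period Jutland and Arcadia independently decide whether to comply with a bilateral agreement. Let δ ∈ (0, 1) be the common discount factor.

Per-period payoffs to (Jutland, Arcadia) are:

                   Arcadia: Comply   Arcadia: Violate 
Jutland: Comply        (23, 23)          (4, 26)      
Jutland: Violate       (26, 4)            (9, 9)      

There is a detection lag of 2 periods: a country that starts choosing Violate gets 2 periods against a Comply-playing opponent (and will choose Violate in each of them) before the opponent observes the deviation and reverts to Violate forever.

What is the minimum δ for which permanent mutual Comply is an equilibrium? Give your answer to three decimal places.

A deviator earns 26 for 2 periods, then 9 forever; cooperating earns 23 forever. Multiplying the IC by (1−δ):
23 ≥ 26(1−δ^2) + 9δ^2, so 17·δ^2 ≥ 3 and δ^2 ≥ 3/17.
δ ≥ (3/17)^(1/2) ≈ 0.420.

0.420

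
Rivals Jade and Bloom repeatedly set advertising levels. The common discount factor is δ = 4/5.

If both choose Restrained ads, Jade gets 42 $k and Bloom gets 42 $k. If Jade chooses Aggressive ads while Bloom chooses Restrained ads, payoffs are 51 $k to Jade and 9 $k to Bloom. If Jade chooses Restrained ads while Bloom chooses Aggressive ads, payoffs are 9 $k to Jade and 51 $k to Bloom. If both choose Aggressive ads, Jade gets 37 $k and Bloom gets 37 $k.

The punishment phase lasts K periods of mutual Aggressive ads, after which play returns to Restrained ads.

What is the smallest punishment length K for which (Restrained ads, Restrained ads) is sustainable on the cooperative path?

IC: δ(1−δ^K)/(1−δ) ≥ (51−42)/(42−37) = 9/5.
With δ = 4/5: need 1 − δ^K ≥ 9/5·(1−4/5)/(4/5), i.e. δ^K ≤ 0.5500.
Since (4/5)^2 = 0.6400 and (4/5)^3 = 0.5120, the smallest such K is 3.

3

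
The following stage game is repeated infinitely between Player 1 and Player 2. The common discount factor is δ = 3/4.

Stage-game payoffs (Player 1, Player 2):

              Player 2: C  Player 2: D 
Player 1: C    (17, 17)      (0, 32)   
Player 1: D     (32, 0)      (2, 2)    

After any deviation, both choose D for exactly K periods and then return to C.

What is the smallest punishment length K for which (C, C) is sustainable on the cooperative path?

2

Need Σ_{k=1}^{K} δ^k ≥ (32−17)/(17−2) = 1.0000 at δ = 3/4.
At K = 1 the sum is 0.7500 < 1.0000; at K = 2 it is 1.3125 ≥ 1.0000.
So the minimum punishment length is K = 2.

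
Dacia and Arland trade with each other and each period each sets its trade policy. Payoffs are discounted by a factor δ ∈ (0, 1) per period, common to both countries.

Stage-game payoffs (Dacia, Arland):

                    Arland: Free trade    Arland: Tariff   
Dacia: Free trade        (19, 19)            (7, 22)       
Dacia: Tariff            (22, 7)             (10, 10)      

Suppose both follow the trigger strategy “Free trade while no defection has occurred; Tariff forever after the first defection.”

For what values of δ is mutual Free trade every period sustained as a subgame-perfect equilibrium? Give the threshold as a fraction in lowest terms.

Under grim trigger the critical discount factor is (T−C)/(T−P) with T = 22, C = 19, P = 10.
δ* = (22−19)/(22−10) = 3/12 = 1/4.

1/4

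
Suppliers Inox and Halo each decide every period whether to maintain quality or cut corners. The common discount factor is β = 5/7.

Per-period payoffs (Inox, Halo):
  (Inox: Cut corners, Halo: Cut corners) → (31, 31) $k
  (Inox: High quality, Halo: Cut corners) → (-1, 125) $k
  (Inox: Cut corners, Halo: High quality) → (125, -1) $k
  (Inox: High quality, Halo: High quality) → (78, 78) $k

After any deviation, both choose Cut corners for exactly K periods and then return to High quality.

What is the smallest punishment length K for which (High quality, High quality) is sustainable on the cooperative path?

IC: β(1−β^K)/(1−β) ≥ (125−78)/(78−31) = 1.
With β = 5/7: need 1 − β^K ≥ 1·(1−5/7)/(5/7), i.e. β^K ≤ 0.6000.
Since (5/7)^1 = 0.7143 and (5/7)^2 = 0.5102, the smallest such K is 2.

2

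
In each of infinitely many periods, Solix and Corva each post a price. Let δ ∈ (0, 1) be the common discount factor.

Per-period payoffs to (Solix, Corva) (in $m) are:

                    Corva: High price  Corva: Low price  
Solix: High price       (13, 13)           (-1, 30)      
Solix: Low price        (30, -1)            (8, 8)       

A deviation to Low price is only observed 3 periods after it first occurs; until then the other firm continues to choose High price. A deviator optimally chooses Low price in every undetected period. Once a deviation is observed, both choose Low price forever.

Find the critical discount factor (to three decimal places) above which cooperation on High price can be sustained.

A deviator earns 30 for 3 periods, then 8 forever; cooperating earns 13 forever. Multiplying the IC by (1−δ):
13 ≥ 30(1−δ^3) + 8δ^3, so 22·δ^3 ≥ 17 and δ^3 ≥ 17/22.
δ ≥ (17/22)^(1/3) ≈ 0.918.

0.918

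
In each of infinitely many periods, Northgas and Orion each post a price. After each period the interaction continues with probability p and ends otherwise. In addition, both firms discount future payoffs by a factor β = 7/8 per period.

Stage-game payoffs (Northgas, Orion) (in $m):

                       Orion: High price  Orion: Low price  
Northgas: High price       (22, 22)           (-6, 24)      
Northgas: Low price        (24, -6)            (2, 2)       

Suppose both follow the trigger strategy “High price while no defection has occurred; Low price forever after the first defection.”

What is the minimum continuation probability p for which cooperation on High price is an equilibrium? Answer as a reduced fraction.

With continuation probability p and discount β, the effective per-period discount factor is βp.
Grim-trigger IC: βp ≥ (24−22)/(24−2) = 1/11.
So p ≥ (1/11)/(7/8) = 8/77.

8/77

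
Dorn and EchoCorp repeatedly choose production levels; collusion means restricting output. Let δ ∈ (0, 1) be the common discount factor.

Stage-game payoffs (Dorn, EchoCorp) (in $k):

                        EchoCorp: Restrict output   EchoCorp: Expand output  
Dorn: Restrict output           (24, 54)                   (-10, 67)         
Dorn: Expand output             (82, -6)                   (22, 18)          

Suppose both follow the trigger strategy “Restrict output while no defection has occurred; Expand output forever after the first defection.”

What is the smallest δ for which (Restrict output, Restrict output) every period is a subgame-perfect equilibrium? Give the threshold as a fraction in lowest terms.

For Dorn: deviation gain 82−24 = 58, per-period punishment loss 24−22 = 2. IC gives δ ≥ 58/60 = 29/30.
For EchoCorp: gain 13, loss 36 per period, so δ ≥ 13/49.
The tighter constraint is Dorn's, so cooperation needs δ ≥ 29/30.

29/30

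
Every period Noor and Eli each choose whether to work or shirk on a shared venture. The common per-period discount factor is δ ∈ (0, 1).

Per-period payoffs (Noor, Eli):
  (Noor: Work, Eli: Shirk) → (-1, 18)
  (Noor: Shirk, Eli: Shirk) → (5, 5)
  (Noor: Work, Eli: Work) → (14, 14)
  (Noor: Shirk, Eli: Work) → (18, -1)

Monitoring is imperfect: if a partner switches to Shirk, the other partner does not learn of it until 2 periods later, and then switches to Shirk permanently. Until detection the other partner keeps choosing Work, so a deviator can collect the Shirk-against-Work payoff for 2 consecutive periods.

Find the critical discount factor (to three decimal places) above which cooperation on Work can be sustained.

0.555

A deviator earns 18 for 2 periods, then 5 forever; cooperating earns 14 forever. Multiplying the IC by (1−δ):
14 ≥ 18(1−δ^2) + 5δ^2, so 13·δ^2 ≥ 4 and δ^2 ≥ 4/13.
δ ≥ (4/13)^(1/2) ≈ 0.555.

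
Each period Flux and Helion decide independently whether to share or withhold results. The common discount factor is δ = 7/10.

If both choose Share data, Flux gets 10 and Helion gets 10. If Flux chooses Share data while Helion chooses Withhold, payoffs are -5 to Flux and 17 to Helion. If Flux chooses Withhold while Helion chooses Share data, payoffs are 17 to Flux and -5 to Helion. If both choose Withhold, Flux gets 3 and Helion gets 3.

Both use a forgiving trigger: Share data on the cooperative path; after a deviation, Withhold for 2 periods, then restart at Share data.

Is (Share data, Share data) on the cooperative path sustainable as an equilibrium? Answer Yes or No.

A one-shot deviation gives 17 now, then 3 for 2 periods, then back to 10.
Gain from deviating: (17−10) today; loss: (10−3) in each of the next 2 periods.
No-deviation condition: (10−3)(δ+…+δ^2) ≥ 17−10, i.e. δ+…+δ^2 ≥ 1.
At δ = 7/10: δ+…+δ^2 = 1.1900 ≥ 1.0000.
So cooperation is sustainable.

Yes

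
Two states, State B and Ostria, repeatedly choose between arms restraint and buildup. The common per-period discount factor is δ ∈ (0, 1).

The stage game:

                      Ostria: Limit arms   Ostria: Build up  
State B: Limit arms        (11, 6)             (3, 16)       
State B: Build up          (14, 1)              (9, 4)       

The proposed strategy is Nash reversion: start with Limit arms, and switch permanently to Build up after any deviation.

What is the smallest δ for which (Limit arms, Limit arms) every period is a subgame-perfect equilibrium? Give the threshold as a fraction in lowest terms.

State B's threshold: (14−11)/(14−9) = 3/5.
Ostria's threshold: (16−6)/(16−4) = 5/6.
3/5 < 5/6, so Ostria binds and δ* = 5/6.

5/6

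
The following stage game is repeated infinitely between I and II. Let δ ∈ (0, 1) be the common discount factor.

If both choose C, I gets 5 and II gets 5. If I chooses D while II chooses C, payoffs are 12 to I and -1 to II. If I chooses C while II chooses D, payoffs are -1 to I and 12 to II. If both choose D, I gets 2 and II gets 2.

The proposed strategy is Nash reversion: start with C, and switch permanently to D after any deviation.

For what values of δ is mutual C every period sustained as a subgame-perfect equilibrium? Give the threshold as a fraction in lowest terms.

7/10

Cooperation forever yields 5 each period: 5/(1−δ).
Deviating yields 12 once, then 2 forever: 12 + 2δ/(1−δ).
No profitable deviation requires 5/(1−δ) ≥ 12 + 2δ/(1−δ).
Multiplying by (1−δ): 5 ≥ 12(1−δ) + 2δ = 12 − 10δ.
So 10δ ≥ 7, i.e. δ ≥ 7/10.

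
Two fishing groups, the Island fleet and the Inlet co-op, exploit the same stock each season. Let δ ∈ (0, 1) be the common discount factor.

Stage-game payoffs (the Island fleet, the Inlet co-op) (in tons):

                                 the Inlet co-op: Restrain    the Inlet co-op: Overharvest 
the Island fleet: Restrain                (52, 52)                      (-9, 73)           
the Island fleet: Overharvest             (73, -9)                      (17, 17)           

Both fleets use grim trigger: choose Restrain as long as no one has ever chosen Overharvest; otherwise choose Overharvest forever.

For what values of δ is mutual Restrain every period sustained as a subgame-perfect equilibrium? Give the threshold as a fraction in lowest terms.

3/8

Cooperation forever yields 52 each period: 52/(1−δ).
Deviating yields 73 once, then 17 forever: 73 + 17δ/(1−δ).
No profitable deviation requires 52/(1−δ) ≥ 73 + 17δ/(1−δ).
Multiplying by (1−δ): 52 ≥ 73(1−δ) + 17δ = 73 − 56δ.
So 56δ ≥ 21, i.e. δ ≥ 21/56 = 3/8.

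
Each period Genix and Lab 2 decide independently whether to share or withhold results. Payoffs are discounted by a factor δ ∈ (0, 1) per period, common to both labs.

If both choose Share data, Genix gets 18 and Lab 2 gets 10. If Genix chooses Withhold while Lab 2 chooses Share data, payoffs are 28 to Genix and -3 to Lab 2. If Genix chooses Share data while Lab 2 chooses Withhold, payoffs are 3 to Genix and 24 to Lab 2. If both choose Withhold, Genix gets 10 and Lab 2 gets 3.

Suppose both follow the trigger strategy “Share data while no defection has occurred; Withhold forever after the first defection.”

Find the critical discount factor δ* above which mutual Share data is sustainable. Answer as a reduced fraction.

Genix's threshold: (28−18)/(28−10) = 5/9.
Lab 2's threshold: (24−10)/(24−3) = 2/3.
5/9 < 2/3, so Lab 2 binds and δ* = 2/3.

2/3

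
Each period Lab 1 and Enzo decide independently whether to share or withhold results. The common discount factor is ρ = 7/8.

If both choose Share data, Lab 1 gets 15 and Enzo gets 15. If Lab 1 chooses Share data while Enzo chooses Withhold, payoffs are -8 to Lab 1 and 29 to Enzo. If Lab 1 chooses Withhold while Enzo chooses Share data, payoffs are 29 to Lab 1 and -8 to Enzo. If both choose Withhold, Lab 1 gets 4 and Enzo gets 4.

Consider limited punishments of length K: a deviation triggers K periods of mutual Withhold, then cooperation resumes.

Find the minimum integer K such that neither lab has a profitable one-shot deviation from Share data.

2

Need Σ_{k=1}^{K} ρ^k ≥ (29−15)/(15−4) = 1.2727 at ρ = 7/8.
At K = 1 the sum is 0.8750 < 1.2727; at K = 2 it is 1.6406 ≥ 1.2727.
So the minimum punishment length is K = 2.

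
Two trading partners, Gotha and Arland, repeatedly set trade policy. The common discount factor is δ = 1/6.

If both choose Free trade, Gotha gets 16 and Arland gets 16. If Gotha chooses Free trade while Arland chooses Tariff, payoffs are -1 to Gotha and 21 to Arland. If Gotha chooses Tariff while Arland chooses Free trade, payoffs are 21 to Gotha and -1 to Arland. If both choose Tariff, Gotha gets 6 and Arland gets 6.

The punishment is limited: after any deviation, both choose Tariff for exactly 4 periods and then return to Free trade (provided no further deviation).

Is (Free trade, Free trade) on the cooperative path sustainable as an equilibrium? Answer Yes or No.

A one-shot deviation gives 21 now, then 6 for 4 periods, then back to 16.
Gain from deviating: (21−16) today; loss: (16−6) in each of the next 4 periods.
No-deviation condition: (16−6)(δ+…+δ^4) ≥ 21−16, i.e. δ+…+δ^4 ≥ 1/2.
At δ = 1/6: δ+…+δ^4 = 0.1998 < 0.5000.
So cooperation is not sustainable.

No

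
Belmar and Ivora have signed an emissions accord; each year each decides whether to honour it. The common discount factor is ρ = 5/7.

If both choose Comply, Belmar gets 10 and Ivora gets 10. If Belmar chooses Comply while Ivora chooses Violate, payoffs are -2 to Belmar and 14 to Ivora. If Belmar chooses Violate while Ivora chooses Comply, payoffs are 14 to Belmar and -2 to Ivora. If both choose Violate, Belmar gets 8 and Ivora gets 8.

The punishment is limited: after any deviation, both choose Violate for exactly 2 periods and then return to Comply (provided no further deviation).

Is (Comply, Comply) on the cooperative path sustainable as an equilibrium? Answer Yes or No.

Comparing payoff streams over the 3 periods until play realigns: cooperate → 10(1+ρ+…+ρ^2); deviate → 14 + 8(ρ+…+ρ^2).
Cooperation is sustained iff (10−8)(ρ+…+ρ^2) ≥ 14−10.
ρ+…+ρ^2 = 5/7·(1−(5/7)^2)/(1−5/7) = 1.2245, and (14−10)/(10−8) = 2.0000.
1.2245 < 2.0000, so cooperation is not sustainable.

No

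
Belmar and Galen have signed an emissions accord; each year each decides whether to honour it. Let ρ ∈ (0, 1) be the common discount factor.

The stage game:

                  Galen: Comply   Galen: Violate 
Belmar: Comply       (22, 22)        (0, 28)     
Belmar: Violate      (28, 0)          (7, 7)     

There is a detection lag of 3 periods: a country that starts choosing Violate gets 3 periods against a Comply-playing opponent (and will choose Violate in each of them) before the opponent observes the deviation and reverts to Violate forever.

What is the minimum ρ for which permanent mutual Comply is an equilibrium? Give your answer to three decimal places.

0.659

Deviating for the 3 undetected periods gains 28−22 = 6 per period over cooperation, then loses 22−7 = 15 per period forever once punishment starts.
Gain: 6(1 + ρ + … + ρ^2); loss: 15·ρ^3/(1−ρ).
No profitable deviation ⇔ 6(1−ρ^3) ≤ 15·ρ^3, i.e. ρ^3 ≥ 6/(6+15) = 2/7.
Hence ρ ≥ (2/7)^(1/3) ≈ 0.659.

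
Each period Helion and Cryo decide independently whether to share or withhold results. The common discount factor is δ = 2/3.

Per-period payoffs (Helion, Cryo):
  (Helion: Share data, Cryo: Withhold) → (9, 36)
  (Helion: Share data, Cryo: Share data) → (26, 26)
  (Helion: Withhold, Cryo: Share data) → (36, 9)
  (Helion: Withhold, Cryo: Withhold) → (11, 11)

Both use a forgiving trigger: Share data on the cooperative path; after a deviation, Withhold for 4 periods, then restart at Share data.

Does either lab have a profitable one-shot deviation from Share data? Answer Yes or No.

Comparing payoff streams over the 5 periods until play realigns: cooperate → 26(1+δ+…+δ^4); deviate → 36 + 11(δ+…+δ^4).
Cooperation is sustained iff (26−11)(δ+…+δ^4) ≥ 36−26.
δ+…+δ^4 = 2/3·(1−(2/3)^4)/(1−2/3) = 1.6049, and (36−26)/(26−11) = 0.6667.
1.6049 ≥ 0.6667, so cooperation is sustainable.

No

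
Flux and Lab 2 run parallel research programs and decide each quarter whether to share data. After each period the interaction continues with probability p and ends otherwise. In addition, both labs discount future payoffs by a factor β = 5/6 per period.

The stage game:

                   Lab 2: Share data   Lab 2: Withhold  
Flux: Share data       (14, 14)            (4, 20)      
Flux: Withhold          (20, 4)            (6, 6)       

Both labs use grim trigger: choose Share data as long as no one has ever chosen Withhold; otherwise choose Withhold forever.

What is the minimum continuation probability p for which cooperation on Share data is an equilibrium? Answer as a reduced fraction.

Expected continuation weight on next period's payoff is β·p = 5/6·p, which plays the role of the discount factor.
Cooperation requires 5/6·p ≥ (20−14)/(20−6) = 3/7, hence p ≥ 18/35.

18/35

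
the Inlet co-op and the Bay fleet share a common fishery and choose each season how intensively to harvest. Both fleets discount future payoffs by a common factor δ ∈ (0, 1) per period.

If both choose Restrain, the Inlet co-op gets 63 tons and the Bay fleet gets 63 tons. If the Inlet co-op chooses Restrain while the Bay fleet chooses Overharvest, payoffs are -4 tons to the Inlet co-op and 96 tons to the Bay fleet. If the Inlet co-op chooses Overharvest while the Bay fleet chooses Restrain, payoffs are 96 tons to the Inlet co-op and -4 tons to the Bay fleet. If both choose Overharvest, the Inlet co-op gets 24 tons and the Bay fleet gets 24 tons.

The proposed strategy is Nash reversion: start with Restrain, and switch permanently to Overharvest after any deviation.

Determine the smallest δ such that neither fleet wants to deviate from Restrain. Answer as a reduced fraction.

63/(1−δ) ≥ 96 + 24δ/(1−δ)
63 ≥ 96 − 72δ
δ ≥ 33/72 = 11/24.

11/24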